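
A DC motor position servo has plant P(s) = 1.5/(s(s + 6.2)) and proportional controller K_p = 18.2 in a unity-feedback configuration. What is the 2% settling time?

T_s ≈ 1.29 s

From 1 + K_pP(s) = 0: s² + 6.2s + 27.3 = 0 ⇒ ω_n = 5.225, ζ = 0.5933.
2% settling time T_s ≈ 4/(ζω_n) = 4/3.1 = 1.29 s.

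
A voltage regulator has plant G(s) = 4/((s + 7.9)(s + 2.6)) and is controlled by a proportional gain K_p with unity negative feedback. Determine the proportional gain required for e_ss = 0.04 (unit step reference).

The loop is type 0, so e_ss(step) = 1/(1 + K_pos) with K_pos = K_p·G(0).
G(0) = 0.1947. Require 1/(1 + K_p·0.1947) = 0.04, so 1 + 0.1947·K_p = 25.
K_p = (25 − 1)/0.1947 = 123.

K_p = 123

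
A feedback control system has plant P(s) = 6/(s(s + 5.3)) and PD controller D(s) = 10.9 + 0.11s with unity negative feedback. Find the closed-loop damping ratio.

ζ = 0.368

Forward path: (10.9 + 0.11s)·6/(s(s+5.3)). The closed-loop characteristic equation is s² + (5.3 + 6·0.11)s + 6·10.9 = 0.
That is s² + 5.96s + 65.4 = 0, so ω_n = 8.087 rad/s and ζ = 5.96/(2·8.087) = 0.3685.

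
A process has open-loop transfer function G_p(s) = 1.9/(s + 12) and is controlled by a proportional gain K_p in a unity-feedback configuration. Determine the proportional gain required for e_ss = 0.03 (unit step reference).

Steady-state error for a unit step on this type-0 loop is 1/(1 + K_p·G_p(0)).
G_p(0) = 0.1583. Require 1/(1 + K_p·0.1583) = 0.03, so 1 + 0.1583·K_p = 33.33.
K_p = (33.33 − 1)/0.1583 = 204.

K_p = 204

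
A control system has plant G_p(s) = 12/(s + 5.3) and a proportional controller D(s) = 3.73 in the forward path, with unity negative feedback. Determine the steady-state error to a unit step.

The loop is type 0. Static position error constant K_pos = D(0)·G_p(0) = 3.73·2.264 = 8.445.
Steady-state error to a unit step: e_ss = 1/(1+K_pos) = 1/9.445 = 0.106.

0.106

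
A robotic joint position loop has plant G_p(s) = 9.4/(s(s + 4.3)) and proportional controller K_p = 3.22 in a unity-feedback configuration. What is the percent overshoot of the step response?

26.3%

Closed-loop characteristic equation: s² + 4.3s + 30.27 = 0, so ω_n = 5.502 rad/s and ζ = 4.3/(2·5.502) = 0.3908.
%OS = 100·exp(−πζ/√(1−ζ²)) = 100·exp(−π·0.3908/√0.8473) = 26.3%.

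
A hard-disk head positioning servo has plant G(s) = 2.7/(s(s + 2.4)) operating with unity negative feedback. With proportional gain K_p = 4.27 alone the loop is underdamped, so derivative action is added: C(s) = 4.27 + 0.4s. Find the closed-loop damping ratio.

ζ = 0.512

Forward path: (4.27 + 0.4s)·2.7/(s(s+2.4)). The closed-loop characteristic equation is s² + (2.4 + 2.7·0.4)s + 2.7·4.27 = 0.
That is s² + 3.48s + 11.53 = 0, so ω_n = 3.395 rad/s and ζ = 3.48/(2·3.395) = 0.5125.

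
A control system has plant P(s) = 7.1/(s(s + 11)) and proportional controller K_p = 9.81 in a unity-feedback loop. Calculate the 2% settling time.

The closed-loop denominator s² + 11s + 69.65 gives ω_n = √69.65 = 8.346 and ζ = 11/(2ω_n) = 0.659.
2% settling time T_s ≈ 4/(ζω_n) = 4/5.5 = 0.727 s.

T_s ≈ 0.727 s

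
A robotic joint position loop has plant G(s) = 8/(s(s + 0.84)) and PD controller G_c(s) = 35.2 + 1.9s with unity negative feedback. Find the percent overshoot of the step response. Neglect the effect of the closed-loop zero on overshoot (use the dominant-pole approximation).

18.1%

Forward path: (35.2 + 1.9s)·8/(s(s+0.84)). The closed-loop characteristic equation is s² + (0.84 + 8·1.9)s + 8·35.2 = 0.
That is s² + 16.04s + 281.6 = 0, so ω_n = 16.78 rad/s and ζ = 16.04/(2·16.78) = 0.4779.
%OS = 100·exp(−πζ/√(1−ζ²)) = 18.1%.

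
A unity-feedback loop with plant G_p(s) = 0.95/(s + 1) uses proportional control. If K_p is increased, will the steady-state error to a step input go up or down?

decrease

The position error constant K_pos = K_p·G_p(0) grows with K_p, and e_ss = 1/(1+K_pos) falls.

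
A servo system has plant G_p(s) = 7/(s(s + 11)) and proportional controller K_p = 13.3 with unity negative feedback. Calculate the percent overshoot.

11.3%

Closed-loop characteristic equation: s² + 11s + 93.1 = 0, so ω_n = 9.649 rad/s and ζ = 11/(2·9.649) = 0.57.
%OS = 100·exp(−πζ/√(1−ζ²)) = 100·exp(−π·0.57/√0.6751) = 11.3%.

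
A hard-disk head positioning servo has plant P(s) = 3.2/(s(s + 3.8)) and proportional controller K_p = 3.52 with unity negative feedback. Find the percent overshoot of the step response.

11.6%

The closed-loop denominator s² + 3.8s + 11.26 gives ω_n = √11.26 = 3.356 and ζ = 3.8/(2ω_n) = 0.5661.
%OS = 100·exp(−πζ/√(1−ζ²)) = 100·exp(−π·0.5661/√0.6795) = 11.6%.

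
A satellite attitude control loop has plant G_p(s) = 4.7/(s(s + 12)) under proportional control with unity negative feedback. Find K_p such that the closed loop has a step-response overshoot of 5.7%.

From %OS = 100·exp(−πζ/√(1−ζ²)) = 5.7%, ζ = −ln(0.057)/√(π²+ln²(0.057)) = 0.6738.
Characteristic equation s² + 12s + 4.7K_p = 0 gives ζ = 12/(2√(4.7K_p)).
Setting ζ = 0.6738: √(4.7K_p) = 12/(2·0.6738) = 8.905, so K_p = 79.3/4.7 = 16.9.

K_p = 16.9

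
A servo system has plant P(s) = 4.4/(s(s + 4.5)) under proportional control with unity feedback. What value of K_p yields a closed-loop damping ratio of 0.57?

K_p = 3.54

Closed-loop characteristic equation: s² + 4.5s + K_p·4.4 = 0.
So ω_n = √(4.4K_p) and 2ζω_n = 4.5, giving ζ = 4.5/(2√(4.4K_p)).
Setting ζ = 0.57: √(4.4K_p) = 4.5/(2·0.57) = 3.947, so K_p = 15.58/4.4 = 3.54.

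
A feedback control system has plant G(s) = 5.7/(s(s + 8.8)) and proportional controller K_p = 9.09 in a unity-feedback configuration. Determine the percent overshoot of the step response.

8.83%

Closed-loop characteristic equation: s² + 8.8s + 51.81 = 0, so ω_n = 7.198 rad/s and ζ = 8.8/(2·7.198) = 0.6113.
%OS = 100·exp(−πζ/√(1−ζ²)) = 100·exp(−π·0.6113/√0.6263) = 8.83%.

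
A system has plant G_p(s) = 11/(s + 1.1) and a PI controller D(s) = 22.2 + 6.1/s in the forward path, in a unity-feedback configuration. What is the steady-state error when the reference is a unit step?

The open loop D(s)G_p(s) has a pole at the origin (type 1), so the static position error constant is infinite and e_ss = 1/(1+∞) = 0.

0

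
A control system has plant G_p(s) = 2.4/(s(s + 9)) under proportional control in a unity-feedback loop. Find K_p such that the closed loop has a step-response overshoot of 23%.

K_p = 47

From %OS = 100·exp(−πζ/√(1−ζ²)) = 23%, ζ = −ln(0.23)/√(π²+ln²(0.23)) = 0.4237.
Characteristic equation s² + 9s + 2.4K_p = 0 gives ζ = 9/(2√(2.4K_p)).
Setting ζ = 0.4237: √(2.4K_p) = 9/(2·0.4237) = 10.62, so K_p = 112.8/2.4 = 47.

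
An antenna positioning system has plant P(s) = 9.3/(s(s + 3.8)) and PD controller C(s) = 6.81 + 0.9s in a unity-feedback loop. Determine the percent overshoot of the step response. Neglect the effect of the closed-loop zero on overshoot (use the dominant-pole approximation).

Forward path: (6.81 + 0.9s)·9.3/(s(s+3.8)). The closed-loop characteristic equation is s² + (3.8 + 9.3·0.9)s + 9.3·6.81 = 0.
That is s² + 12.17s + 63.33 = 0, so ω_n = 7.958 rad/s and ζ = 12.17/(2·7.958) = 0.7646.
%OS = 100·exp(−πζ/√(1−ζ²)) = 2.41%.

2.41%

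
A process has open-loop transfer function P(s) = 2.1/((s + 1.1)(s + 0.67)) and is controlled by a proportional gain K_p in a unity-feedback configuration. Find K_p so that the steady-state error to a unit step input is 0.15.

K_p = 1.99

For a type-0 loop with proportional control, e_ss = 1/(1 + K_p·P(0)).
P(0) = 2.849. Require 1/(1 + K_p·2.849) = 0.15, so 1 + 2.849·K_p = 6.667.
K_p = (6.667 − 1)/2.849 = 1.99.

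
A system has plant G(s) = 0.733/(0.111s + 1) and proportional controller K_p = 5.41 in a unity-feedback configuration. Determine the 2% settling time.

Closed loop: T(s) = K_p·G/(1+K_p·G) = 3.966/(0.111s + 1 + 3.966), with pole at s = −(1 + 3.966)/0.111 = −44.73.
τ = 1/44.73 = 0.02235 s, so 2% settling time ≈ 4τ = 0.0894 s.

T_s ≈ 0.0894 s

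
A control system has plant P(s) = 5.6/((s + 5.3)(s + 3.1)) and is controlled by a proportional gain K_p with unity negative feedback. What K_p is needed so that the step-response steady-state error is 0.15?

K_p = 16.6

For a type-0 loop with proportional control, e_ss = 1/(1 + K_p·P(0)).
P(0) = 0.3408. Require 1/(1 + K_p·0.3408) = 0.15, so 1 + 0.3408·K_p = 6.667.
K_p = (6.667 − 1)/0.3408 = 16.6.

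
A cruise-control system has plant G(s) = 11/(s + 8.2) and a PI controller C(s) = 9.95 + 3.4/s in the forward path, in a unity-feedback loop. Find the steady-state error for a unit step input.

The open loop C(s)G(s) has a pole at the origin (type 1), so the static position error constant is infinite and e_ss = 1/(1+∞) = 0.

0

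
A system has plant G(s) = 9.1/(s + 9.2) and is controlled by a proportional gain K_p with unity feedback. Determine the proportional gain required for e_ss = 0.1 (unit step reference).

K_p = 9.1

Steady-state error for a unit step on this type-0 loop is 1/(1 + K_p·G(0)).
G(0) = 0.9891. Require 1/(1 + K_p·0.9891) = 0.1, so 1 + 0.9891·K_p = 10.
K_p = (10 − 1)/0.9891 = 9.1.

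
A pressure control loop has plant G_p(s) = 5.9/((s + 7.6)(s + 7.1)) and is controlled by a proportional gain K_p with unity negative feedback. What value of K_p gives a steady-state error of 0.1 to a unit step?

K_p = 82.3

For a type-0 loop with proportional control, e_ss = 1/(1 + K_p·G_p(0)).
G_p(0) = 0.1093. Require 1/(1 + K_p·0.1093) = 0.1, so 1 + 0.1093·K_p = 10.
K_p = (10 − 1)/0.1093 = 82.3.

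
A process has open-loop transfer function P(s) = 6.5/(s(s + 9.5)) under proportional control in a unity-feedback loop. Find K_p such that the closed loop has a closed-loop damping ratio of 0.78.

K_p = 5.71

Closed-loop characteristic equation: s² + 9.5s + K_p·6.5 = 0.
So ω_n = √(6.5K_p) and 2ζω_n = 9.5, giving ζ = 9.5/(2√(6.5K_p)).
Setting ζ = 0.78: √(6.5K_p) = 9.5/(2·0.78) = 6.09, so K_p = 37.08/6.5 = 5.71.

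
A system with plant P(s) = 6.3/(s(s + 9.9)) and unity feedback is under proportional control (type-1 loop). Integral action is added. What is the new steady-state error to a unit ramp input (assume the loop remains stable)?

0

The integrator raises the loop to type 2, so K_v → ∞ and e_ss to a ramp is zero.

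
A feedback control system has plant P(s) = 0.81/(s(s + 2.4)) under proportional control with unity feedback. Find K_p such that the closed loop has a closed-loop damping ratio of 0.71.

Closed-loop characteristic equation: s² + 2.4s + K_p·0.81 = 0.
So ω_n = √(0.81K_p) and 2ζω_n = 2.4, giving ζ = 2.4/(2√(0.81K_p)).
Setting ζ = 0.71: √(0.81K_p) = 2.4/(2·0.71) = 1.69, so K_p = 2.857/0.81 = 3.53.

K_p = 3.53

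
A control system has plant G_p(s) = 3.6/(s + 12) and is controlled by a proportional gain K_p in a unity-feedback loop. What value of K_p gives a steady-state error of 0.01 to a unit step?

Steady-state error for a unit step on this type-0 loop is 1/(1 + K_p·G_p(0)).
G_p(0) = 0.3. Require 1/(1 + K_p·0.3) = 0.01, so 1 + 0.3·K_p = 100.
K_p = (100 − 1)/0.3 = 330.

K_p = 330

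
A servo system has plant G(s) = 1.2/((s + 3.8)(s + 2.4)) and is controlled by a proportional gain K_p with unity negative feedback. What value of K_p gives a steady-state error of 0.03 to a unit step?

The loop is type 0, so e_ss(step) = 1/(1 + K_pos) with K_pos = K_p·G(0).
G(0) = 0.1316. Require 1/(1 + K_p·0.1316) = 0.03, so 1 + 0.1316·K_p = 33.33.
K_p = (33.33 − 1)/0.1316 = 246.

K_p = 246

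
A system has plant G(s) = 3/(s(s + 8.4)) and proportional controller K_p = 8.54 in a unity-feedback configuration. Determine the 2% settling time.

The closed-loop denominator s² + 8.4s + 25.62 gives ω_n = √25.62 = 5.062 and ζ = 8.4/(2ω_n) = 0.8298.
2% settling time T_s ≈ 4/(ζω_n) = 4/4.2 = 0.952 s.

T_s ≈ 0.952 s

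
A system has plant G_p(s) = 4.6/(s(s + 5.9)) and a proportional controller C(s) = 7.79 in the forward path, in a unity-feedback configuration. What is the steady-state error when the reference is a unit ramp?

0.165

The loop has one pole at the origin (type 1). Velocity error constant K_v = lim_{s→0} s·C(s)G_p(s) = 7.79·4.6/5.9 = 6.074.
Steady-state error to a unit ramp: e_ss = 1/K_v = 0.165.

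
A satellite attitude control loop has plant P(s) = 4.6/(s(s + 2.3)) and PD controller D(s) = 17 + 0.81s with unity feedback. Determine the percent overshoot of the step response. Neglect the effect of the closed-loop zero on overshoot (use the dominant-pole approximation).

Forward path: (17 + 0.81s)·4.6/(s(s+2.3)). The closed-loop characteristic equation is s² + (2.3 + 4.6·0.81)s + 4.6·17 = 0.
That is s² + 6.026s + 78.2 = 0, so ω_n = 8.843 rad/s and ζ = 6.026/(2·8.843) = 0.3407.
%OS = 100·exp(−πζ/√(1−ζ²)) = 32%.

32%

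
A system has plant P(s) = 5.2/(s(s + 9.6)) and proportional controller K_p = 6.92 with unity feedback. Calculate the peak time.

Closed-loop characteristic equation: s² + 9.6s + 35.98 = 0, so ω_n = 5.999 rad/s and ζ = 9.6/(2·5.999) = 0.8002.
Damped frequency ω_d = ω_n√(1−ζ²) = 3.598 rad/s, so peak time T_p = π/ω_d = 0.873 s.

T_p = 0.873 s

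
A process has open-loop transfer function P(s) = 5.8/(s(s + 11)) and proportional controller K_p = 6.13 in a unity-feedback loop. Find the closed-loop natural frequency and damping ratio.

ω_n = 5.96 rad/s, ζ = 0.922

The closed-loop denominator is s(s+11) + 6.13·5.8 = s² + 11s + 35.55.
So ω_n² = 35.55 ⇒ ω_n = 5.963 rad/s, and ζ = 11/(2ω_n) = 0.922.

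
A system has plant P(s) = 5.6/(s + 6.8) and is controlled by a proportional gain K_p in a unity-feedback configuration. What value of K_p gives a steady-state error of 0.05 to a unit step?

K_p = 23.1

The loop is type 0, so e_ss(step) = 1/(1 + K_pos) with K_pos = K_p·P(0).
P(0) = 0.8235. Require 1/(1 + K_p·0.8235) = 0.05, so 1 + 0.8235·K_p = 20.
K_p = (20 − 1)/0.8235 = 23.1.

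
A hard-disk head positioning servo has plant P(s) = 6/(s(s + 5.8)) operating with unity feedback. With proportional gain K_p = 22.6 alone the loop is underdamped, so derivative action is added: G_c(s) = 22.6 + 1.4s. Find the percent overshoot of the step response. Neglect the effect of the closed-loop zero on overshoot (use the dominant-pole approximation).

Forward path: (22.6 + 1.4s)·6/(s(s+5.8)). The closed-loop characteristic equation is s² + (5.8 + 6·1.4)s + 6·22.6 = 0.
That is s² + 14.2s + 135.6 = 0, so ω_n = 11.64 rad/s and ζ = 14.2/(2·11.64) = 0.6097.
%OS = 100·exp(−πζ/√(1−ζ²)) = 8.92%.

8.92%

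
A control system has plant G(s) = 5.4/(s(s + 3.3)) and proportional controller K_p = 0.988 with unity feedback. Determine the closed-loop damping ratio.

With unity feedback the closed-loop characteristic equation is s² + 3.3s + 0.988·5.4 = s² + 3.3s + 5.335 = 0.
So ω_n² = 5.335 ⇒ ω_n = 2.31 rad/s, and ζ = 3.3/(2ω_n) = 0.714.

ζ = 0.714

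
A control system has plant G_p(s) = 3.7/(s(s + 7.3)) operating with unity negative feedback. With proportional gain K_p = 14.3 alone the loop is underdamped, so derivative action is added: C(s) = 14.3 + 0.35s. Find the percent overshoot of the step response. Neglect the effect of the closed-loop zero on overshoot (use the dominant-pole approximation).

Forward path: (14.3 + 0.35s)·3.7/(s(s+7.3)). The closed-loop characteristic equation is s² + (7.3 + 3.7·0.35)s + 3.7·14.3 = 0.
That is s² + 8.595s + 52.91 = 0, so ω_n = 7.274 rad/s and ζ = 8.595/(2·7.274) = 0.5908.
%OS = 100·exp(−πζ/√(1−ζ²)) = 10%.

10%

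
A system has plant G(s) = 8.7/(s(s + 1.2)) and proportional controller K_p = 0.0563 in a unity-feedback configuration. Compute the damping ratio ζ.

ζ = 0.857

With unity feedback the closed-loop characteristic equation is s² + 1.2s + 0.0563·8.7 = s² + 1.2s + 0.4898 = 0.
So ω_n² = 0.4898 ⇒ ω_n = 0.6999 rad/s, and ζ = 1.2/(2ω_n) = 0.857.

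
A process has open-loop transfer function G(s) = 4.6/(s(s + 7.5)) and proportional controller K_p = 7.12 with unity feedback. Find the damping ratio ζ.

With unity feedback the closed-loop characteristic equation is s² + 7.5s + 7.12·4.6 = s² + 7.5s + 32.75 = 0.
Matching s² + 2ζω_n s + ω_n²: ω_n = √32.75 = 5.723 rad/s and 2ζω_n = 7.5, so ζ = 7.5/(2·5.723) = 0.655.

ζ = 0.655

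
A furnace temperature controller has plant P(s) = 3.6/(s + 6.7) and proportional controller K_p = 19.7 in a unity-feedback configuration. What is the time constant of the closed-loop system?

τ = 0.0129 s

Closed-loop transfer function: T(s) = K_p·P(s)/(1 + K_p·P(s)) = 70.92/(s + 6.7 + 70.92) = 70.92/(s + 77.62).
Time constant τ = 1/77.62 = 0.0129 s.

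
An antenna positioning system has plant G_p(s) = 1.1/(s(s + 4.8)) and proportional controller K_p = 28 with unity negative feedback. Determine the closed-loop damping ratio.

The closed-loop denominator is s(s+4.8) + 28·1.1 = s² + 4.8s + 30.8.
Matching s² + 2ζω_n s + ω_n²: ω_n = √30.8 = 5.55 rad/s and 2ζω_n = 4.8, so ζ = 4.8/(2·5.55) = 0.432.

ζ = 0.432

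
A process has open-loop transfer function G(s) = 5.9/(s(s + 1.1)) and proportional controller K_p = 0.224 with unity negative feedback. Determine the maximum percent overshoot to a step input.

18.1%

The closed-loop denominator s² + 1.1s + 1.322 gives ω_n = √1.322 = 1.15 and ζ = 1.1/(2ω_n) = 0.4784.
%OS = 100·exp(−πζ/√(1−ζ²)) = 100·exp(−π·0.4784/√0.7711) = 18.1%.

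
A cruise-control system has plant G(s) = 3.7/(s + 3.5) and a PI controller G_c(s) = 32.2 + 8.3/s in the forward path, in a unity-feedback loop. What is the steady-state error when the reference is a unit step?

The open loop G_c(s)G(s) has a pole at the origin (type 1), so the static position error constant is infinite and e_ss = 1/(1+∞) = 0.

0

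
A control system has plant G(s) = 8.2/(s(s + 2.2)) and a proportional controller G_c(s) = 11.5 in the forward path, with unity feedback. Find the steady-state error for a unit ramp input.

The loop has one pole at the origin (type 1). Velocity error constant K_v = lim_{s→0} s·G_c(s)G(s) = 11.5·8.2/2.2 = 42.86.
Steady-state error to a unit ramp: e_ss = 1/K_v = 0.0233.

0.0233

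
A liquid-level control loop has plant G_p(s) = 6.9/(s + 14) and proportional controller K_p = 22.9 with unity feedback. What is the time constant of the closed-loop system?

Closed-loop transfer function: T(s) = K_p·G_p(s)/(1 + K_p·G_p(s)) = 158/(s + 14 + 158) = 158/(s + 172).
Time constant τ = 1/172 = 0.00581 s.

τ = 0.00581 s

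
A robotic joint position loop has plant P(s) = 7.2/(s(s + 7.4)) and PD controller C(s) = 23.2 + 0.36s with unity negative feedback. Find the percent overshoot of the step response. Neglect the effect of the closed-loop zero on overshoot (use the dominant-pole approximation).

26.8%

Forward path: (23.2 + 0.36s)·7.2/(s(s+7.4)). The closed-loop characteristic equation is s² + (7.4 + 7.2·0.36)s + 7.2·23.2 = 0.
That is s² + 9.992s + 167 = 0, so ω_n = 12.92 rad/s and ζ = 9.992/(2·12.92) = 0.3866.
%OS = 100·exp(−πζ/√(1−ζ²)) = 26.8%.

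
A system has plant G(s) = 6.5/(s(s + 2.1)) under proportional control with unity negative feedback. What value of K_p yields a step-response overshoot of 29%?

K_p = 1.26

From %OS = 100·exp(−πζ/√(1−ζ²)) = 29%, ζ = −ln(0.29)/√(π²+ln²(0.29)) = 0.3666.
Characteristic equation s² + 2.1s + 6.5K_p = 0 gives ζ = 2.1/(2√(6.5K_p)).
Setting ζ = 0.3666: √(6.5K_p) = 2.1/(2·0.3666) = 2.864, so K_p = 8.204/6.5 = 1.26.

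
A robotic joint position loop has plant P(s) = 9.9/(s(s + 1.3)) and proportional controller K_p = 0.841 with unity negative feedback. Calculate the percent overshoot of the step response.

The closed-loop denominator s² + 1.3s + 8.326 gives ω_n = √8.326 = 2.885 and ζ = 1.3/(2ω_n) = 0.2253.
%OS = 100·exp(−πζ/√(1−ζ²)) = 100·exp(−π·0.2253/√0.9493) = 48.4%.

48.4%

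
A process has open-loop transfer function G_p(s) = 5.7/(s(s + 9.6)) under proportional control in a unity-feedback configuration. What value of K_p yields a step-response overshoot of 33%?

From %OS = 100·exp(−πζ/√(1−ζ²)) = 33%, ζ = −ln(0.33)/√(π²+ln²(0.33)) = 0.3328.
Characteristic equation s² + 9.6s + 5.7K_p = 0 gives ζ = 9.6/(2√(5.7K_p)).
Setting ζ = 0.3328: √(5.7K_p) = 9.6/(2·0.3328) = 14.42, so K_p = 208/5.7 = 36.5.

K_p = 36.5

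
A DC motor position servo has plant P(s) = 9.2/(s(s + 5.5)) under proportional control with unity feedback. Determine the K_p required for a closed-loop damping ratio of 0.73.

Closed-loop characteristic equation: s² + 5.5s + K_p·9.2 = 0.
So ω_n = √(9.2K_p) and 2ζω_n = 5.5, giving ζ = 5.5/(2√(9.2K_p)).
Setting ζ = 0.73: √(9.2K_p) = 5.5/(2·0.73) = 3.767, so K_p = 14.19/9.2 = 1.54.

K_p = 1.54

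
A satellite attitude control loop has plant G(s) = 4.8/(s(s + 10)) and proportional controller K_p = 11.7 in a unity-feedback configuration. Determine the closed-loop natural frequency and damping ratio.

The closed-loop denominator is s(s+10) + 11.7·4.8 = s² + 10s + 56.16.
So ω_n² = 56.16 ⇒ ω_n = 7.494 rad/s, and ζ = 10/(2ω_n) = 0.667.

ω_n = 7.49 rad/s, ζ = 0.667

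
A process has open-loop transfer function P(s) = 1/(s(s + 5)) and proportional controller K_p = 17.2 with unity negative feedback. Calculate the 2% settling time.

T_s ≈ 1.6 s

The closed-loop denominator s² + 5s + 17.2 gives ω_n = √17.2 = 4.147 and ζ = 5/(2ω_n) = 0.6028.
2% settling time T_s ≈ 4/(ζω_n) = 4/2.5 = 1.6 s.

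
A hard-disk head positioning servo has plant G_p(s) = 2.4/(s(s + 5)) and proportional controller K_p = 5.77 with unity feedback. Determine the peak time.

T_p = 1.14 s

From 1 + K_pG_p(s) = 0: s² + 5s + 13.85 = 0 ⇒ ω_n = 3.721, ζ = 0.6718.
Damped frequency ω_d = ω_n√(1−ζ²) = 2.756 rad/s, so peak time T_p = π/ω_d = 1.14 s.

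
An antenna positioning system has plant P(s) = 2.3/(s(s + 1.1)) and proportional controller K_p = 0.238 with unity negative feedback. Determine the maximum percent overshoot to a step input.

3.05%

The closed-loop denominator s² + 1.1s + 0.5474 gives ω_n = √0.5474 = 0.7399 and ζ = 1.1/(2ω_n) = 0.7434.
%OS = 100·exp(−πζ/√(1−ζ²)) = 100·exp(−π·0.7434/√0.4474) = 3.05%.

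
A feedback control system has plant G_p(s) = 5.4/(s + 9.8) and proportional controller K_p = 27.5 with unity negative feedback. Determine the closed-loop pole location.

s = -158.3

Closed-loop transfer function: T(s) = K_p·G_p(s)/(1 + K_p·G_p(s)) = 148.5/(s + 9.8 + 148.5) = 148.5/(s + 158.3).
The closed-loop pole is at s = −158.3.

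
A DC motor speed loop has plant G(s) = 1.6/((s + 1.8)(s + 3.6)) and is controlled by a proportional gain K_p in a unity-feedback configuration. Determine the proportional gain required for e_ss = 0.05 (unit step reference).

Steady-state error for a unit step on this type-0 loop is 1/(1 + K_p·G(0)).
G(0) = 0.2469. Require 1/(1 + K_p·0.2469) = 0.05, so 1 + 0.2469·K_p = 20.
K_p = (20 − 1)/0.2469 = 77.

K_p = 77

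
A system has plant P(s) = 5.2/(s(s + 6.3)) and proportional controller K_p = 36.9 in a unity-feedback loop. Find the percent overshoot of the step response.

48%

Closed-loop characteristic equation: s² + 6.3s + 191.9 = 0, so ω_n = 13.85 rad/s and ζ = 6.3/(2·13.85) = 0.2274.
%OS = 100·exp(−πζ/√(1−ζ²)) = 100·exp(−π·0.2274/√0.9483) = 48%.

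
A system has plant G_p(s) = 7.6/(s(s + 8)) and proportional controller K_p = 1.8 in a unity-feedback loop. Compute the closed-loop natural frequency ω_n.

The closed-loop denominator is s(s+8) + 1.8·7.6 = s² + 8s + 13.68.
So ω_n² = 13.68 ⇒ ω_n = 3.699 rad/s, and ζ = 8/(2ω_n) = 1.08.

ω_n = 3.7 rad/s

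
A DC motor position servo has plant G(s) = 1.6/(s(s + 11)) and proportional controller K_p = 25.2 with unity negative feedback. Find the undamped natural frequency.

ω_n = 6.35 rad/s

With unity feedback the closed-loop characteristic equation is s² + 11s + 25.2·1.6 = s² + 11s + 40.32 = 0.
Matching s² + 2ζω_n s + ω_n²: ω_n = √40.32 = 6.35 rad/s and 2ζω_n = 11, so ζ = 11/(2·6.35) = 0.866.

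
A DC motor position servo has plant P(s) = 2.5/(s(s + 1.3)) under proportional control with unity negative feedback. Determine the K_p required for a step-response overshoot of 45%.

K_p = 2.78

From %OS = 100·exp(−πζ/√(1−ζ²)) = 45%, ζ = −ln(0.45)/√(π²+ln²(0.45)) = 0.2463.
Characteristic equation s² + 1.3s + 2.5K_p = 0 gives ζ = 1.3/(2√(2.5K_p)).
Setting ζ = 0.2463: √(2.5K_p) = 1.3/(2·0.2463) = 2.639, so K_p = 6.962/2.5 = 2.78.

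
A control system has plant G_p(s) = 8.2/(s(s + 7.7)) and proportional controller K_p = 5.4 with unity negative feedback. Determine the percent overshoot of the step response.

The closed-loop denominator s² + 7.7s + 44.28 gives ω_n = √44.28 = 6.654 and ζ = 7.7/(2ω_n) = 0.5786.
%OS = 100·exp(−πζ/√(1−ζ²)) = 100·exp(−π·0.5786/√0.6653) = 10.8%.

10.8%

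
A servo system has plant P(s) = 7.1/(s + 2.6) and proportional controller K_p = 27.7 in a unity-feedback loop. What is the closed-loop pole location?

s = -199.3

Closed-loop transfer function: T(s) = K_p·P(s)/(1 + K_p·P(s)) = 196.7/(s + 2.6 + 196.7) = 196.7/(s + 199.3).
The closed-loop pole is at s = −199.3.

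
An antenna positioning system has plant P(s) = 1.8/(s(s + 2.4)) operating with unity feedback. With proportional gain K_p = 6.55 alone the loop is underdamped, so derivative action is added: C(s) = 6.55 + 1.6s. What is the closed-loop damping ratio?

Forward path: (6.55 + 1.6s)·1.8/(s(s+2.4)). The closed-loop characteristic equation is s² + (2.4 + 1.8·1.6)s + 1.8·6.55 = 0.
That is s² + 5.28s + 11.79 = 0, so ω_n = 3.434 rad/s and ζ = 5.28/(2·3.434) = 0.7689.

ζ = 0.769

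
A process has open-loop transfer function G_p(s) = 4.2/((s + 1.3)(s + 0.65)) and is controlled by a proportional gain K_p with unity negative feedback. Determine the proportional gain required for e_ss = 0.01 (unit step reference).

For a type-0 loop with proportional control, e_ss = 1/(1 + K_p·G_p(0)).
G_p(0) = 4.97. Require 1/(1 + K_p·4.97) = 0.01, so 1 + 4.97·K_p = 100.
K_p = (100 − 1)/4.97 = 19.9.

K_p = 19.9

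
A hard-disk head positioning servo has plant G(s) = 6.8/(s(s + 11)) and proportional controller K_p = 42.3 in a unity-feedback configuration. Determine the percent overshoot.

The closed-loop denominator s² + 11s + 287.6 gives ω_n = √287.6 = 16.96 and ζ = 11/(2ω_n) = 0.3243.
%OS = 100·exp(−πζ/√(1−ζ²)) = 100·exp(−π·0.3243/√0.8948) = 34.1%.

34.1%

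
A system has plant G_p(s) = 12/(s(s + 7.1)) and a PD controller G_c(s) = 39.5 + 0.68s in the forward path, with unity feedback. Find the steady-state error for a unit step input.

0

The open loop G_c(s)G_p(s) has a pole at the origin (type 1), so the static position error constant is infinite and e_ss = 1/(1+∞) = 0.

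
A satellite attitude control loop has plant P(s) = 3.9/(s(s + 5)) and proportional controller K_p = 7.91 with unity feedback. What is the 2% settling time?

T_s ≈ 1.6 s

From 1 + K_pP(s) = 0: s² + 5s + 30.85 = 0 ⇒ ω_n = 5.554, ζ = 0.4501.
2% settling time T_s ≈ 4/(ζω_n) = 4/2.5 = 1.6 s.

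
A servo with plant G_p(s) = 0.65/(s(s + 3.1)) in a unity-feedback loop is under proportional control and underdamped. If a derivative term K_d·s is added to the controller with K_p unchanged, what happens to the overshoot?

With PD the characteristic equation becomes s² + (a + K·K_d)s + K·K_p = 0; the damping term grows, ζ rises, overshoot falls.

decrease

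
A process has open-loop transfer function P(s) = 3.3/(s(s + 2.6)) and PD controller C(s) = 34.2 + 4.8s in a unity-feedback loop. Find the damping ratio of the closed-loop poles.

Forward path: (34.2 + 4.8s)·3.3/(s(s+2.6)). The closed-loop characteristic equation is s² + (2.6 + 3.3·4.8)s + 3.3·34.2 = 0.
That is s² + 18.44s + 112.9 = 0, so ω_n = 10.62 rad/s and ζ = 18.44/(2·10.62) = 0.8679.

ζ = 0.868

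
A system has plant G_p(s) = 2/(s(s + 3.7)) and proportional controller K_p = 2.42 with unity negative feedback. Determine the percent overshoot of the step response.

0.759%

From 1 + K_pG_p(s) = 0: s² + 3.7s + 4.84 = 0 ⇒ ω_n = 2.2, ζ = 0.8409.
%OS = 100·exp(−πζ/√(1−ζ²)) = 100·exp(−π·0.8409/√0.2929) = 0.759%.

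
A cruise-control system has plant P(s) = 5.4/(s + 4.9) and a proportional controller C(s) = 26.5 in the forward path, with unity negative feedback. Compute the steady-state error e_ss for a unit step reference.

0.0331

The loop is type 0. Static position error constant K_pos = C(0)·P(0) = 26.5·1.102 = 29.2.
Steady-state error to a unit step: e_ss = 1/(1+K_pos) = 1/30.2 = 0.0331.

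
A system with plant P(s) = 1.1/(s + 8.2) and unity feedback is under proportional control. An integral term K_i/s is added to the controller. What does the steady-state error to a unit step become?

Adding integral action puts a pole at s = 0 in the forward path, raising the system type to 1; a type-1 loop has zero steady-state error to a step.

0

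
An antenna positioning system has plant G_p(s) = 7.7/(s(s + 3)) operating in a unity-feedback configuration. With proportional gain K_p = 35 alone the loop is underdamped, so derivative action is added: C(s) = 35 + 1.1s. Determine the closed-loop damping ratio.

ζ = 0.349

Forward path: (35 + 1.1s)·7.7/(s(s+3)). The closed-loop characteristic equation is s² + (3 + 7.7·1.1)s + 7.7·35 = 0.
That is s² + 11.47s + 269.5 = 0, so ω_n = 16.42 rad/s and ζ = 11.47/(2·16.42) = 0.3493.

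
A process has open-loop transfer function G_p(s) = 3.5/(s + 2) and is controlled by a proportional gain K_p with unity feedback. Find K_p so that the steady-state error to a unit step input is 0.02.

Steady-state error for a unit step on this type-0 loop is 1/(1 + K_p·G_p(0)).
G_p(0) = 1.75. Require 1/(1 + K_p·1.75) = 0.02, so 1 + 1.75·K_p = 50.
K_p = (50 − 1)/1.75 = 28.

K_p = 28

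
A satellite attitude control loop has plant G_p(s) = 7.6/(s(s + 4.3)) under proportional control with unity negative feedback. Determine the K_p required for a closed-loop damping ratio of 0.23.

Closed-loop characteristic equation: s² + 4.3s + K_p·7.6 = 0.
So ω_n = √(7.6K_p) and 2ζω_n = 4.3, giving ζ = 4.3/(2√(7.6K_p)).
Setting ζ = 0.23: √(7.6K_p) = 4.3/(2·0.23) = 9.348, so K_p = 87.38/7.6 = 11.5.

K_p = 11.5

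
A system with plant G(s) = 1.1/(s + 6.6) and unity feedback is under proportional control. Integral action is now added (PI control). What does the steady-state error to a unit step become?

The integrator makes K_pos = lim_{s→0} C(s)G(s) infinite, so e_ss = 1/(1+K_pos) = 0.

0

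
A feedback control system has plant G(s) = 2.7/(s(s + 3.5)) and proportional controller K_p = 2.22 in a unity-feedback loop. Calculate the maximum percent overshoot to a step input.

The closed-loop denominator s² + 3.5s + 5.994 gives ω_n = √5.994 = 2.448 and ζ = 3.5/(2ω_n) = 0.7148.
%OS = 100·exp(−πζ/√(1−ζ²)) = 100·exp(−π·0.7148/√0.4891) = 4.03%.

4.03%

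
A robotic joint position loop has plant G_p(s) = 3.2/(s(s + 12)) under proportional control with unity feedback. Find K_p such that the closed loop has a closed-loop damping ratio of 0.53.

Closed-loop characteristic equation: s² + 12s + K_p·3.2 = 0.
So ω_n = √(3.2K_p) and 2ζω_n = 12, giving ζ = 12/(2√(3.2K_p)).
Setting ζ = 0.53: √(3.2K_p) = 12/(2·0.53) = 11.32, so K_p = 128.2/3.2 = 40.

K_p = 40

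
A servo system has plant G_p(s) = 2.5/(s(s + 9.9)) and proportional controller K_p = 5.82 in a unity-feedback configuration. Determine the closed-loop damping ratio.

The closed-loop denominator is s(s+9.9) + 5.82·2.5 = s² + 9.9s + 14.55.
Matching s² + 2ζω_n s + ω_n²: ω_n = √14.55 = 3.814 rad/s and 2ζω_n = 9.9, so ζ = 9.9/(2·3.814) = 1.3.

ζ = 1.3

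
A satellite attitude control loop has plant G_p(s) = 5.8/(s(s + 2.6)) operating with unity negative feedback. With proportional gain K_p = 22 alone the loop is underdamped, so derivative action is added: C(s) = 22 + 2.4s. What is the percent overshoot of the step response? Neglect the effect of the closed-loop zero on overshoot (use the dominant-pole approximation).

Forward path: (22 + 2.4s)·5.8/(s(s+2.6)). The closed-loop characteristic equation is s² + (2.6 + 5.8·2.4)s + 5.8·22 = 0.
That is s² + 16.52s + 127.6 = 0, so ω_n = 11.3 rad/s and ζ = 16.52/(2·11.3) = 0.7312.
%OS = 100·exp(−πζ/√(1−ζ²)) = 3.45%.

3.45%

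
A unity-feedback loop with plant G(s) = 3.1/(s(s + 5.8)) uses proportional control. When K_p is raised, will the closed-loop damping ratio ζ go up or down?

ζ = 5.8/(2√(3.1K_p)); increasing K_p raises the denominator, so ζ falls.

decrease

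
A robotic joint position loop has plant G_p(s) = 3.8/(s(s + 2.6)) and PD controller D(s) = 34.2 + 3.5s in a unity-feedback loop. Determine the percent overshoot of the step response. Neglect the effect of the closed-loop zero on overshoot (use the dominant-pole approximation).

4.7%

Forward path: (34.2 + 3.5s)·3.8/(s(s+2.6)). The closed-loop characteristic equation is s² + (2.6 + 3.8·3.5)s + 3.8·34.2 = 0.
That is s² + 15.9s + 130 = 0, so ω_n = 11.4 rad/s and ζ = 15.9/(2·11.4) = 0.6974.
%OS = 100·exp(−πζ/√(1−ζ²)) = 4.7%.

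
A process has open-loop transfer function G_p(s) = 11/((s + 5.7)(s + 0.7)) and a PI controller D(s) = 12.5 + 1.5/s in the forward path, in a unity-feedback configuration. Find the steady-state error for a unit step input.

0

The open loop D(s)G_p(s) has a pole at the origin (type 1), so the static position error constant is infinite and e_ss = 1/(1+∞) = 0.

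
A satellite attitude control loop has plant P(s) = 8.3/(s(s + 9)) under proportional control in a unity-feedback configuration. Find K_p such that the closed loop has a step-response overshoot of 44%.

K_p = 38.2

From %OS = 100·exp(−πζ/√(1−ζ²)) = 44%, ζ = −ln(0.44)/√(π²+ln²(0.44)) = 0.2528.
Characteristic equation s² + 9s + 8.3K_p = 0 gives ζ = 9/(2√(8.3K_p)).
Setting ζ = 0.2528: √(8.3K_p) = 9/(2·0.2528) = 17.8, so K_p = 316.8/8.3 = 38.2.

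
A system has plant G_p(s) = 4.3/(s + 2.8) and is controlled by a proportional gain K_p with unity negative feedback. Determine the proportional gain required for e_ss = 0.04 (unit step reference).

Steady-state error for a unit step on this type-0 loop is 1/(1 + K_p·G_p(0)).
G_p(0) = 1.536. Require 1/(1 + K_p·1.536) = 0.04, so 1 + 1.536·K_p = 25.
K_p = (25 − 1)/1.536 = 15.6.

K_p = 15.6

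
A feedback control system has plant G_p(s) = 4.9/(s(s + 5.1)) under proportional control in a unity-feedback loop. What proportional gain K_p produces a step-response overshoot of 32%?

K_p = 11.4

From %OS = 100·exp(−πζ/√(1−ζ²)) = 32%, ζ = −ln(0.32)/√(π²+ln²(0.32)) = 0.341.
Characteristic equation s² + 5.1s + 4.9K_p = 0 gives ζ = 5.1/(2√(4.9K_p)).
Setting ζ = 0.341: √(4.9K_p) = 5.1/(2·0.341) = 7.479, so K_p = 55.93/4.9 = 11.4.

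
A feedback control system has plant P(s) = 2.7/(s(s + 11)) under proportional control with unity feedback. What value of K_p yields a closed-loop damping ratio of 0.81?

K_p = 17.1

Closed-loop characteristic equation: s² + 11s + K_p·2.7 = 0.
So ω_n = √(2.7K_p) and 2ζω_n = 11, giving ζ = 11/(2√(2.7K_p)).
Setting ζ = 0.81: √(2.7K_p) = 11/(2·0.81) = 6.79, so K_p = 46.11/2.7 = 17.1.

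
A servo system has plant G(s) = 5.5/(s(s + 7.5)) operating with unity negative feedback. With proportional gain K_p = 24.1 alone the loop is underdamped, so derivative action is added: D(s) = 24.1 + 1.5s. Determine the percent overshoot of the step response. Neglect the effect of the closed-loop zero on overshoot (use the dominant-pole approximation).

5.26%

Forward path: (24.1 + 1.5s)·5.5/(s(s+7.5)). The closed-loop characteristic equation is s² + (7.5 + 5.5·1.5)s + 5.5·24.1 = 0.
That is s² + 15.75s + 132.6 = 0, so ω_n = 11.51 rad/s and ζ = 15.75/(2·11.51) = 0.684.
%OS = 100·exp(−πζ/√(1−ζ²)) = 5.26%.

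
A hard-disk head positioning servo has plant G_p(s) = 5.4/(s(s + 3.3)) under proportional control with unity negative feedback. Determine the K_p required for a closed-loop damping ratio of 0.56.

Closed-loop characteristic equation: s² + 3.3s + K_p·5.4 = 0.
So ω_n = √(5.4K_p) and 2ζω_n = 3.3, giving ζ = 3.3/(2√(5.4K_p)).
Setting ζ = 0.56: √(5.4K_p) = 3.3/(2·0.56) = 2.946, so K_p = 8.681/5.4 = 1.61.

K_p = 1.61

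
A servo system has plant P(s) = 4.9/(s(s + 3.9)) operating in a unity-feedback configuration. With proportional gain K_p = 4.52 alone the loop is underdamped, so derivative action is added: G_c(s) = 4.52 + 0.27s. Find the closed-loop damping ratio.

ζ = 0.555

Forward path: (4.52 + 0.27s)·4.9/(s(s+3.9)). The closed-loop characteristic equation is s² + (3.9 + 4.9·0.27)s + 4.9·4.52 = 0.
That is s² + 5.223s + 22.15 = 0, so ω_n = 4.706 rad/s and ζ = 5.223/(2·4.706) = 0.5549.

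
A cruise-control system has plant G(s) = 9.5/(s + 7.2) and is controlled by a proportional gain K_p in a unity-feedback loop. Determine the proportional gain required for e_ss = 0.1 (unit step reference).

K_p = 6.82

The loop is type 0, so e_ss(step) = 1/(1 + K_pos) with K_pos = K_p·G(0).
G(0) = 1.319. Require 1/(1 + K_p·1.319) = 0.1, so 1 + 1.319·K_p = 10.
K_p = (10 − 1)/1.319 = 6.82.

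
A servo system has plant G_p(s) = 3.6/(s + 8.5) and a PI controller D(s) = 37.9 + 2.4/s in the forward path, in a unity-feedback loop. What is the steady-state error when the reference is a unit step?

0

The open loop D(s)G_p(s) has a pole at the origin (type 1), so the static position error constant is infinite and e_ss = 1/(1+∞) = 0.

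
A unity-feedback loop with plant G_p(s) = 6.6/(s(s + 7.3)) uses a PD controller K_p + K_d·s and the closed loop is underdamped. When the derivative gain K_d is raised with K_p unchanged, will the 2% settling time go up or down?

decrease

Characteristic equation s² + (7.3 + 6.6K_d)s + 6.6K_p = 0: raising K_d increases ζω_n = (7.3+6.6K_d)/2 while the loop stays underdamped, so T_s ≈ 4/(ζω_n) decreases.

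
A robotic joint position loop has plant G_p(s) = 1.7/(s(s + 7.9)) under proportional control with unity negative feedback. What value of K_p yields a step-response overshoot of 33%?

From %OS = 100·exp(−πζ/√(1−ζ²)) = 33%, ζ = −ln(0.33)/√(π²+ln²(0.33)) = 0.3328.
Characteristic equation s² + 7.9s + 1.7K_p = 0 gives ζ = 7.9/(2√(1.7K_p)).
Setting ζ = 0.3328: √(1.7K_p) = 7.9/(2·0.3328) = 11.87, so K_p = 140.9/1.7 = 82.9.

K_p = 82.9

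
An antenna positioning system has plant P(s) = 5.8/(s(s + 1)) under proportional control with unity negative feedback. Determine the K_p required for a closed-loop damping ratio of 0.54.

K_p = 0.148

Closed-loop characteristic equation: s² + 1s + K_p·5.8 = 0.
So ω_n = √(5.8K_p) and 2ζω_n = 1, giving ζ = 1/(2√(5.8K_p)).
Setting ζ = 0.54: √(5.8K_p) = 1/(2·0.54) = 0.9259, so K_p = 0.8573/5.8 = 0.148.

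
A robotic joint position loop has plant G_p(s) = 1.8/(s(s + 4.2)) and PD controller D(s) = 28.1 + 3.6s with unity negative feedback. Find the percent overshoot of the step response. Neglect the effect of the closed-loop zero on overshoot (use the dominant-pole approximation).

2.81%

Forward path: (28.1 + 3.6s)·1.8/(s(s+4.2)). The closed-loop characteristic equation is s² + (4.2 + 1.8·3.6)s + 1.8·28.1 = 0.
That is s² + 10.68s + 50.58 = 0, so ω_n = 7.112 rad/s and ζ = 10.68/(2·7.112) = 0.7508.
%OS = 100·exp(−πζ/√(1−ζ²)) = 2.81%.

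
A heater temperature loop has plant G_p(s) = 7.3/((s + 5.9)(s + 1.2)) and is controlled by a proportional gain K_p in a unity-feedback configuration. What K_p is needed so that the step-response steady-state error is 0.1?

K_p = 8.73

Steady-state error for a unit step on this type-0 loop is 1/(1 + K_p·G_p(0)).
G_p(0) = 1.031. Require 1/(1 + K_p·1.031) = 0.1, so 1 + 1.031·K_p = 10.
K_p = (10 − 1)/1.031 = 8.73.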